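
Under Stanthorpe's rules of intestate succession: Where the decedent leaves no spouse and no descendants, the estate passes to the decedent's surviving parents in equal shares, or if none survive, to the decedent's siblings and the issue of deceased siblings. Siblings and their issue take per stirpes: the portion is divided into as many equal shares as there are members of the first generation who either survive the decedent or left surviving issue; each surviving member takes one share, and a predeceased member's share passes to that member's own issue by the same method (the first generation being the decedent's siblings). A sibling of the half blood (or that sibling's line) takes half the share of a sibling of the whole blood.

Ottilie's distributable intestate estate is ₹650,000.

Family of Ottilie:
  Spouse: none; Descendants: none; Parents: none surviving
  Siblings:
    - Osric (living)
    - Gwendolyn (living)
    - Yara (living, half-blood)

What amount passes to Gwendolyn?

The entire ₹650,000 passes to the siblings and their issue.
Counting each half-blood sibling's line as half a unit, there are 5/2 units in ₹650,000, so one unit is ₹260,000. Whole-blood lines (Osric and Gwendolyn) take ₹260,000 each; half-blood lines (Yara) take ₹130,000 each.

Gwendolyn receives ₹260,000.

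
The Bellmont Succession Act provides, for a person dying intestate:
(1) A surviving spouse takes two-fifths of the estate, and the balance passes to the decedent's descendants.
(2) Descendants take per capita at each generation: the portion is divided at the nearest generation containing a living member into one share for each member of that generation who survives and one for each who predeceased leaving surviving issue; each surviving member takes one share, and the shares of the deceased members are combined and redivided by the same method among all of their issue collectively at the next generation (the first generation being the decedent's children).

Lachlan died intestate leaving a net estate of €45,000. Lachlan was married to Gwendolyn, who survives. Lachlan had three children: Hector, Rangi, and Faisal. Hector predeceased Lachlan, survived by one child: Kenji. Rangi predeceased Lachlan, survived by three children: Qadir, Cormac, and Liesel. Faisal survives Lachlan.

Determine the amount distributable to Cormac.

Cormac receives €4,500.

Gwendolyn takes two-fifths of €45,000 = €18,000. The remaining €27,000 passes to the descendants.
The descendants' portion (€27,000) is divided at the children's generation into 3 shares of €9,000. Faisal takes €9,000. The 2 shares of the deceased (Hector and Rangi) are combined into a pool of €18,000.
That pool (€18,000) is divided at the grandchildren's generation equally among Kenji, Qadir, Cormac, and Liesel: €4,500 each.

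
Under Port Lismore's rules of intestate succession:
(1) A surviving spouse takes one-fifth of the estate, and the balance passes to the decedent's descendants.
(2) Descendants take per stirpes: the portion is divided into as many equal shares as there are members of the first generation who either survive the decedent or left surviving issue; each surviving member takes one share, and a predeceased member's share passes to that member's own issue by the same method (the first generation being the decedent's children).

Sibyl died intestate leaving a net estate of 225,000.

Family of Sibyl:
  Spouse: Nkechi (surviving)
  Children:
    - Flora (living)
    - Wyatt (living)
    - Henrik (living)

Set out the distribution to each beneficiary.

Nkechi takes one-fifth of 225,000 = 45,000. The remaining 180,000 passes to the descendants.
The descendants' portion (180,000) is divided into 3 shares of 60,000: Flora, Wyatt, and Henrik each take 60,000.

Nkechi: 45,000; Flora: 60,000; Wyatt: 60,000; Henrik: 60,000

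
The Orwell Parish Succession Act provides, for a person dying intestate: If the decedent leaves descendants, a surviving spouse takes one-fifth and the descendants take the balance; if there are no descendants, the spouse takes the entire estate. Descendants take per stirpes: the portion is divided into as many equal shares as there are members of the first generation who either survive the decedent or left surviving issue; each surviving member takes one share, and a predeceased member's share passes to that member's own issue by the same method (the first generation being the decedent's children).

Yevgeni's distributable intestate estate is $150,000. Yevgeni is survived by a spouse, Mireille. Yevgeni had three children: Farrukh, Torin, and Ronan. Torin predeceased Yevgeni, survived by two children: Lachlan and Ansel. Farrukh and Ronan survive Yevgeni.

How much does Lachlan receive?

Lachlan receives $20,000.

Mireille takes one-fifth of $150,000 = $30,000. The remaining $120,000 passes to the descendants.
The descendants' portion ($120,000) is divided into 3 shares of $40,000: Farrukh and Ronan each take $40,000; Torin's $40,000 share passes to Torin's issue.
Torin's share ($40,000) is divided into 2 shares of $20,000: Lachlan and Ansel each take $20,000.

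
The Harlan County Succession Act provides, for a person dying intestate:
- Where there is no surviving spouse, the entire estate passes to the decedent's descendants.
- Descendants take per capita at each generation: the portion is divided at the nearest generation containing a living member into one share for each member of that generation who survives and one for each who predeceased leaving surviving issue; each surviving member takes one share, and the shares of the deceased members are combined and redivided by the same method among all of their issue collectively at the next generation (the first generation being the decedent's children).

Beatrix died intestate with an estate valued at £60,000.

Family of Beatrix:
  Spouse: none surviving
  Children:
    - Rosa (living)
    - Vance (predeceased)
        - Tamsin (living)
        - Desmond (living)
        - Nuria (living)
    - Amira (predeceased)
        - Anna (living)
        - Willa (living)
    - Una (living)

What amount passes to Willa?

The entire £60,000 passes to the descendants.
That amount (£60,000) is divided at the children's generation into 4 shares of £15,000. Rosa and Una each take £15,000. The 2 shares of the deceased (Vance and Amira) are combined into a pool of £30,000.
That pool (£30,000) is divided at the grandchildren's generation equally among Tamsin, Desmond, Nuria, Anna, and Willa: £6,000 each.

Willa receives £6,000.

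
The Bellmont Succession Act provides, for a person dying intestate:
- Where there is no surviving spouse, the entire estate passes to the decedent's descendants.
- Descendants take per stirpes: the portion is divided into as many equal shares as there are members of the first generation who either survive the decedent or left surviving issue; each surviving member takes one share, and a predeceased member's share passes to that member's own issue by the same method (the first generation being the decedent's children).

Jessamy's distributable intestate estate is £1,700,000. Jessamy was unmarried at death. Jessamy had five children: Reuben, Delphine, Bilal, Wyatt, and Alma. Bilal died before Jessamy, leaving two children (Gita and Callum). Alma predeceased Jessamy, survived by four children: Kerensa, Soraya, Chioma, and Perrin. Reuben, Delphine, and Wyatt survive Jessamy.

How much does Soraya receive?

The entire £1,700,000 passes to the descendants.
That amount (£1,700,000) is divided into 5 shares of £340,000: Reuben, Delphine, and Wyatt each take £340,000; Bilal's £340,000 share passes to Bilal's issue; Alma's £340,000 share passes to Alma's issue.
Bilal's share (£340,000) is divided into 2 shares of £170,000: Gita and Callum each take £170,000.
Alma's share (£340,000) is divided into 4 shares of £85,000: Kerensa, Soraya, Chioma, and Perrin each take £85,000.

Soraya receives £85,000.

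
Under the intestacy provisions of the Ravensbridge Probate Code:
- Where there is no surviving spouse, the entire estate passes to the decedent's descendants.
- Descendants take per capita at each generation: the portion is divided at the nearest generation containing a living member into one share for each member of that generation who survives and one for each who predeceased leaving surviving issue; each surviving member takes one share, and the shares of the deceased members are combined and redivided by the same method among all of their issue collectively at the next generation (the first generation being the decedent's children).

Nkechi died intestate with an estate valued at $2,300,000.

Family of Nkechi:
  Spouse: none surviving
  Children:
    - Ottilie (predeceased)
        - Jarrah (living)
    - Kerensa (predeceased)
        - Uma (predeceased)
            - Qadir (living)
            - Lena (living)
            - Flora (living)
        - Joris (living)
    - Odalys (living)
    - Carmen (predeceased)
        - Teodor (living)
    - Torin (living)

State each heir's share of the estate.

The entire $2,300,000 passes to the descendants.
That amount ($2,300,000) is divided at the children's generation into 5 shares of $460,000. Odalys and Torin each take $460,000. The 3 shares of the deceased (Ottilie, Kerensa, and Carmen) are combined into a pool of $1,380,000.
That pool ($1,380,000) is divided at the grandchildren's generation into 4 shares of $345,000. Jarrah, Joris, and Teodor each take $345,000. The remaining share for the deceased Uma ($345,000) is carried to the next generation.
That pool ($345,000) is divided at the great-grandchildren's generation equally among Qadir, Lena, and Flora: $115,000 each.

Jarrah: $345,000; Qadir: $115,000; Lena: $115,000; Flora: $115,000; Joris: $345,000; Odalys: $460,000; Teodor: $345,000; Torin: $460,000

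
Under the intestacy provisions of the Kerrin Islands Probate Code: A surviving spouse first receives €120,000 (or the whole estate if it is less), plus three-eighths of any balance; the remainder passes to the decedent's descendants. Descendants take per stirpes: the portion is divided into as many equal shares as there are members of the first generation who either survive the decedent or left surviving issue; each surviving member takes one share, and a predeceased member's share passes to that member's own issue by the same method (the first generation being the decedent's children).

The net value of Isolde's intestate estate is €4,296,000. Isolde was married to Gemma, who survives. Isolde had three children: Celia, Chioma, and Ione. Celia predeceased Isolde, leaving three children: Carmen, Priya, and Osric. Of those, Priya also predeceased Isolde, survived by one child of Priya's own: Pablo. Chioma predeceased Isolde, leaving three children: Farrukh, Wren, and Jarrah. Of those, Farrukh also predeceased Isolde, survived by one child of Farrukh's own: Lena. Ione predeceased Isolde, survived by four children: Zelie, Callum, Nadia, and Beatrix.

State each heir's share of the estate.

Gemma: €1,686,000; Carmen: €290,000; Pablo: €290,000; Osric: €290,000; Lena: €290,000; Wren: €290,000; Jarrah: €290,000; Zelie: €217,500; Callum: €217,500; Nadia: €217,500; Beatrix: €217,500

Gemma first takes €120,000, leaving a balance of €4,176,000. Gemma then takes three-eighths of the balance (€1,566,000), for a total of €1,686,000. The remaining €2,610,000 passes to the descendants.
The descendants' portion (€2,610,000) is divided into 3 shares of €870,000: Celia's €870,000 share passes to Celia's issue; Chioma's €870,000 share passes to Chioma's issue; Ione's €870,000 share passes to Ione's issue.
Celia's share (€870,000) is divided into 3 shares of €290,000: Carmen and Osric each take €290,000; Priya's €290,000 share passes to Priya's issue.
Priya's share (€290,000) passes entirely to Pablo.
Chioma's share (€870,000) is divided into 3 shares of €290,000: Wren and Jarrah each take €290,000; Farrukh's €290,000 share passes to Farrukh's issue.
Farrukh's share (€290,000) passes entirely to Lena.
Ione's share (€870,000) is divided into 4 shares of €217,500: Zelie, Callum, Nadia, and Beatrix each take €217,500.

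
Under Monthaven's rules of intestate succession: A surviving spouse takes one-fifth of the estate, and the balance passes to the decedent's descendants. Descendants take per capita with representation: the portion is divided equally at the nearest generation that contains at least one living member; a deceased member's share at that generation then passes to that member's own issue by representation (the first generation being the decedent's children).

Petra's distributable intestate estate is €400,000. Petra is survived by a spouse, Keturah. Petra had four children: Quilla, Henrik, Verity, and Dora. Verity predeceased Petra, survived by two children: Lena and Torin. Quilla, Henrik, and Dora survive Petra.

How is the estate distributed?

Keturah: €80,000; Quilla: €80,000; Henrik: €80,000; Lena: €40,000; Torin: €40,000; Dora: €80,000

Keturah takes one-fifth of €400,000 = €80,000. The remaining €320,000 passes to the descendants.
The descendants' portion (€320,000) is divided into 4 shares of €80,000: Quilla, Henrik, and Dora each take €80,000; Verity's €80,000 share passes to Verity's issue.
Verity's share (€80,000) is divided into 2 shares of €40,000: Lena and Torin each take €40,000.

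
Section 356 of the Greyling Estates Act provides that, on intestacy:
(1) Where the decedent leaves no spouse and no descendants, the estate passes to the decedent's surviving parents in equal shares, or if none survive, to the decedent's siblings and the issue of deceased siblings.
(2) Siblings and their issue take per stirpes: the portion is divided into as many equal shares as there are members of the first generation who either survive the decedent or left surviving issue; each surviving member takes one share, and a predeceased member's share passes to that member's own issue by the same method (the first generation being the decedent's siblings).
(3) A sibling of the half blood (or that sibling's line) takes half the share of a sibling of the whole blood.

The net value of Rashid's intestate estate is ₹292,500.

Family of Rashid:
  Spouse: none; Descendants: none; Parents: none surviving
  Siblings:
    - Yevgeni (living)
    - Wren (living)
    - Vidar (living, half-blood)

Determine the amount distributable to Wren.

Wren receives ₹117,000.

The entire ₹292,500 passes to the siblings and their issue.
Counting each half-blood sibling's line as half a unit, there are 5/2 units in ₹292,500, so one unit is ₹117,000. Whole-blood lines (Yevgeni and Wren) take ₹117,000 each; half-blood lines (Vidar) take ₹58,500 each.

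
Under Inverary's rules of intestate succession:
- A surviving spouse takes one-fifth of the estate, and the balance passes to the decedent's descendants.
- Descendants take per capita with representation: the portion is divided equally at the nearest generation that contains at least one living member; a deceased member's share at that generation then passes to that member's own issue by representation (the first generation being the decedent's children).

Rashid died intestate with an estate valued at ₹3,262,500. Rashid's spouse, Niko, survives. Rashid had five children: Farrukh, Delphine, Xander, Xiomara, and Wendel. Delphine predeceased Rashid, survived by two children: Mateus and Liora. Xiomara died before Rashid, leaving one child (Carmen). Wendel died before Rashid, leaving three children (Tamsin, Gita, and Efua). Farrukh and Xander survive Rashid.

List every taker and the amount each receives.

Niko: ₹652,500; Farrukh: ₹522,000; Mateus: ₹261,000; Liora: ₹261,000; Xander: ₹522,000; Carmen: ₹522,000; Tamsin: ₹174,000; Gita: ₹174,000; Efua: ₹174,000

Niko takes one-fifth of ₹3,262,500 = ₹652,500. The remaining ₹2,610,000 passes to the descendants.
The descendants' portion (₹2,610,000) is divided into 5 shares of ₹522,000: Farrukh and Xander each take ₹522,000; Delphine's ₹522,000 share passes to Delphine's issue; Xiomara's ₹522,000 share passes to Xiomara's issue; Wendel's ₹522,000 share passes to Wendel's issue.
Delphine's share (₹522,000) is divided into 2 shares of ₹261,000: Mateus and Liora each take ₹261,000.
Xiomara's share (₹522,000) passes entirely to Carmen.
Wendel's share (₹522,000) is divided into 3 shares of ₹174,000: Tamsin, Gita, and Efua each take ₹174,000.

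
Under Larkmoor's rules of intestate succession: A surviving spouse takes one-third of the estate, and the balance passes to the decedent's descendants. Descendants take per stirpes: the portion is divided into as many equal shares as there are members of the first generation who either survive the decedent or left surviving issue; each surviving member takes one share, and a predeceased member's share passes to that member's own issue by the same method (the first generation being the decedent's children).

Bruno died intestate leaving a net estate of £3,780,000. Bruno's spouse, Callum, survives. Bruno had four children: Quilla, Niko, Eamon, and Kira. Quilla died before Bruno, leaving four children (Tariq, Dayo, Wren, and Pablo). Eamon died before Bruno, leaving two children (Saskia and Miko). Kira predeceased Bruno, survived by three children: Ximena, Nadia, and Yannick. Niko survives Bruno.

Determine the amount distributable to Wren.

Callum takes one-third of £3,780,000 = £1,260,000. The remaining £2,520,000 passes to the descendants.
The descendants' portion (£2,520,000) is divided into 4 shares of £630,000: Niko takes £630,000; Quilla's £630,000 share passes to Quilla's issue; Eamon's £630,000 share passes to Eamon's issue; Kira's £630,000 share passes to Kira's issue.
Quilla's share (£630,000) is divided into 4 shares of £157,500: Tariq, Dayo, Wren, and Pablo each take £157,500.
Eamon's share (£630,000) is divided into 2 shares of £315,000: Saskia and Miko each take £315,000.
Kira's share (£630,000) is divided into 3 shares of £210,000: Ximena, Nadia, and Yannick each take £210,000.

Wren receives £157,500.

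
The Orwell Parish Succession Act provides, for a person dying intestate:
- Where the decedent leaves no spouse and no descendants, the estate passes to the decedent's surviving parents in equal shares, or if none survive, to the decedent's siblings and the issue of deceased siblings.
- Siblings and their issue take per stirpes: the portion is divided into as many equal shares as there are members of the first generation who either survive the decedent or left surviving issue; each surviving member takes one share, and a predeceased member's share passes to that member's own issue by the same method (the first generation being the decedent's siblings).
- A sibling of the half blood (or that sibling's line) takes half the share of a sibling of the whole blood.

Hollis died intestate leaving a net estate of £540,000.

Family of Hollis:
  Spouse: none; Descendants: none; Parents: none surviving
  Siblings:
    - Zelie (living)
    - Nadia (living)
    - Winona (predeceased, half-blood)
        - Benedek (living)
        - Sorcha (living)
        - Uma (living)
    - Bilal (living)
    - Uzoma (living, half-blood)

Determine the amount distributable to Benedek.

The entire £540,000 passes to the siblings and their issue.
Counting each half-blood sibling's line as half a unit, there are 4 units in £540,000, so one unit is £135,000. Whole-blood lines (Zelie, Nadia, and Bilal) take £135,000 each; half-blood lines (Winona and Uzoma) take £67,500 each.
Winona's share (£67,500) is divided into 3 shares of £22,500: Benedek, Sorcha, and Uma each take £22,500.

Benedek receives £22,500.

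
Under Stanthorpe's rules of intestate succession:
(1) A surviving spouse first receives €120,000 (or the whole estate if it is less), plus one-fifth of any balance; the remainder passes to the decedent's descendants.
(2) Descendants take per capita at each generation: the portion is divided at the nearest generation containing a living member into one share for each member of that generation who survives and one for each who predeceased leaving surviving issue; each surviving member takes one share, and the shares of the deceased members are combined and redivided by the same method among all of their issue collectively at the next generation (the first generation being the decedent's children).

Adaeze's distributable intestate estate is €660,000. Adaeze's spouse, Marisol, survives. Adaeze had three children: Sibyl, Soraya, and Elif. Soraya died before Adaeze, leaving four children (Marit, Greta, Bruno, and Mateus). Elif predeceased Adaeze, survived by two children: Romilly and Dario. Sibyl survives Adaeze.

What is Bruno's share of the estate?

Bruno receives €48,000.

Marisol first takes €120,000, leaving a balance of €540,000. Marisol then takes one-fifth of the balance (€108,000), for a total of €228,000. The remaining €432,000 passes to the descendants.
The descendants' portion (€432,000) is divided at the children's generation into 3 shares of €144,000. Sibyl takes €144,000. The 2 shares of the deceased (Soraya and Elif) are combined into a pool of €288,000.
That pool (€288,000) is divided at the grandchildren's generation equally among Marit, Greta, Bruno, Mateus, Romilly, and Dario: €48,000 each.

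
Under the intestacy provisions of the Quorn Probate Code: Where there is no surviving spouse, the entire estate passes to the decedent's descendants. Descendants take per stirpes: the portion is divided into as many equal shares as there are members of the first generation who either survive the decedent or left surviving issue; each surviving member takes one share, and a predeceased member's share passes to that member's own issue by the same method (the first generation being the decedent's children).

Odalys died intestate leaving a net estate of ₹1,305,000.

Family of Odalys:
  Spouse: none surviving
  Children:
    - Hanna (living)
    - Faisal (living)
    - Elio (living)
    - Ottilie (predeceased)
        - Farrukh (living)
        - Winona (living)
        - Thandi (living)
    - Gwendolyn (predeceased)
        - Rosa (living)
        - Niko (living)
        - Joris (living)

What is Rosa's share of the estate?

The entire ₹1,305,000 passes to the descendants.
That amount (₹1,305,000) is divided into 5 shares of ₹261,000: Hanna, Faisal, and Elio each take ₹261,000; Ottilie's ₹261,000 share passes to Ottilie's issue; Gwendolyn's ₹261,000 share passes to Gwendolyn's issue.
Ottilie's share (₹261,000) is divided into 3 shares of ₹87,000: Farrukh, Winona, and Thandi each take ₹87,000.
Gwendolyn's share (₹261,000) is divided into 3 shares of ₹87,000: Rosa, Niko, and Joris each take ₹87,000.

Rosa receives ₹87,000.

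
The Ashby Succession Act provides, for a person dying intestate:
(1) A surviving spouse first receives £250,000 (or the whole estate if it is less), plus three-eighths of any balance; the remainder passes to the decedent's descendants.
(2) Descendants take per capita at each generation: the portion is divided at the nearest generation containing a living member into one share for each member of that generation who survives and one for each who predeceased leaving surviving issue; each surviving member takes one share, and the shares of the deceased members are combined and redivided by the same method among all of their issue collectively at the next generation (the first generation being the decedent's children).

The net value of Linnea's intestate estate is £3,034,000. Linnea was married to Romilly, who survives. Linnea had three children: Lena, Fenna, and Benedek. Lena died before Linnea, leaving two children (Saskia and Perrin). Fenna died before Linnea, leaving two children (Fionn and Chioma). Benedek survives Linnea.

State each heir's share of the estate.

Romilly: £1,294,000; Saskia: £290,000; Perrin: £290,000; Fionn: £290,000; Chioma: £290,000; Benedek: £580,000

Romilly first takes £250,000, leaving a balance of £2,784,000. Romilly then takes three-eighths of the balance (£1,044,000), for a total of £1,294,000. The remaining £1,740,000 passes to the descendants.
The descendants' portion (£1,740,000) is divided at the children's generation into 3 shares of £580,000. Benedek takes £580,000. The 2 shares of the deceased (Lena and Fenna) are combined into a pool of £1,160,000.
That pool (£1,160,000) is divided at the grandchildren's generation equally among Saskia, Perrin, Fionn, and Chioma: £290,000 each.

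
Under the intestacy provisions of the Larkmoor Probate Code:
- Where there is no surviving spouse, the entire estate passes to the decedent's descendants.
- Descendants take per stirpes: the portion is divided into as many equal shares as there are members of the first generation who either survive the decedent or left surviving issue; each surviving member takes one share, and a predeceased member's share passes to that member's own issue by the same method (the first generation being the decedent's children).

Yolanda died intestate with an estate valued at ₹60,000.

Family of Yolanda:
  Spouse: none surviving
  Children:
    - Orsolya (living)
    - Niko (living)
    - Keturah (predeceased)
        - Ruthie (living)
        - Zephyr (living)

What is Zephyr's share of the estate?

The entire ₹60,000 passes to the descendants.
That amount (₹60,000) is divided into 3 shares of ₹20,000: Orsolya and Niko each take ₹20,000; Keturah's ₹20,000 share passes to Keturah's issue.
Keturah's share (₹20,000) is divided into 2 shares of ₹10,000: Ruthie and Zephyr each take ₹10,000.

Zephyr receives ₹10,000.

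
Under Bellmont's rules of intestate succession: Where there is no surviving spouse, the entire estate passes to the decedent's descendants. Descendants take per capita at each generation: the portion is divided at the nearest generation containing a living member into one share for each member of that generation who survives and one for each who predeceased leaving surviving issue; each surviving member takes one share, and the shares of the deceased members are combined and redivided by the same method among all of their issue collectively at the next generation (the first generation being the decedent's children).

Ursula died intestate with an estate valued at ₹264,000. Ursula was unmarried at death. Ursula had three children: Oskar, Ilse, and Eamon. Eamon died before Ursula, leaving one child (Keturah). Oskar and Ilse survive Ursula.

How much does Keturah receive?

The entire ₹264,000 passes to the descendants.
That amount (₹264,000) is divided at the children's generation into 3 shares of ₹88,000. Oskar and Ilse each take ₹88,000. The remaining share for the deceased Eamon (₹88,000) is carried to the next generation.
That pool (₹88,000) passes entirely to Keturah, the sole taker at the grandchildren's generation.

Keturah receives ₹88,000.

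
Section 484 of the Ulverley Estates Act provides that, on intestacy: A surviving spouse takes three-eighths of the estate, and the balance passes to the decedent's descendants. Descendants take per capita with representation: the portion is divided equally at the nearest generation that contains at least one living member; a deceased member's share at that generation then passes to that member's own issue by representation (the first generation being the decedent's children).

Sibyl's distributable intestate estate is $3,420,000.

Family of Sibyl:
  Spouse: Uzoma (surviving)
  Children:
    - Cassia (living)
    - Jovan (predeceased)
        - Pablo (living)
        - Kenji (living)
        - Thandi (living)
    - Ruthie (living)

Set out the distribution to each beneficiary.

Uzoma takes three-eighths of $3,420,000 = $1,282,500. The remaining $2,137,500 passes to the descendants.
The descendants' portion ($2,137,500) is divided into 3 shares of $712,500: Cassia and Ruthie each take $712,500; Jovan's $712,500 share passes to Jovan's issue.
Jovan's share ($712,500) is divided into 3 shares of $237,500: Pablo, Kenji, and Thandi each take $237,500.

Uzoma: $1,282,500; Cassia: $712,500; Pablo: $237,500; Kenji: $237,500; Thandi: $237,500; Ruthie: $712,500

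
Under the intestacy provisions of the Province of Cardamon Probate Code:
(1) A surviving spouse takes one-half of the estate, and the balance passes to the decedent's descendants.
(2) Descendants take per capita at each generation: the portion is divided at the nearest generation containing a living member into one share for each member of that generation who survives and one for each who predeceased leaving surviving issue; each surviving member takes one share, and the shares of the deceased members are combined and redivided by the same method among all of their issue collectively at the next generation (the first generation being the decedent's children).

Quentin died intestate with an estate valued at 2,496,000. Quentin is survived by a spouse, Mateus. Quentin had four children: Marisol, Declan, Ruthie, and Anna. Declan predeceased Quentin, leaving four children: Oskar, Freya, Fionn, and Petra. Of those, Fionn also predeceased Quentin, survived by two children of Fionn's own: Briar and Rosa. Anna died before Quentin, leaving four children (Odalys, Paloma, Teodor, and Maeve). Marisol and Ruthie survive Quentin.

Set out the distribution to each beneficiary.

Mateus takes one-half of 2,496,000 = 1,248,000. The remaining 1,248,000 passes to the descendants.
The descendants' portion (1,248,000) is divided at the children's generation into 4 shares of 312,000. Marisol and Ruthie each take 312,000. The 2 shares of the deceased (Declan and Anna) are combined into a pool of 624,000.
That pool (624,000) is divided at the grandchildren's generation into 8 shares of 78,000. Oskar, Freya, Petra, Odalys, Paloma, Teodor, and Maeve each take 78,000. The remaining share for the deceased Fionn (78,000) is carried to the next generation.
That pool (78,000) is divided at the great-grandchildren's generation equally among Briar and Rosa: 39,000 each.

Mateus: 1,248,000; Marisol: 312,000; Oskar: 78,000; Freya: 78,000; Briar: 39,000; Rosa: 39,000; Petra: 78,000; Ruthie: 312,000; Odalys: 78,000; Paloma: 78,000; Teodor: 78,000; Maeve: 78,000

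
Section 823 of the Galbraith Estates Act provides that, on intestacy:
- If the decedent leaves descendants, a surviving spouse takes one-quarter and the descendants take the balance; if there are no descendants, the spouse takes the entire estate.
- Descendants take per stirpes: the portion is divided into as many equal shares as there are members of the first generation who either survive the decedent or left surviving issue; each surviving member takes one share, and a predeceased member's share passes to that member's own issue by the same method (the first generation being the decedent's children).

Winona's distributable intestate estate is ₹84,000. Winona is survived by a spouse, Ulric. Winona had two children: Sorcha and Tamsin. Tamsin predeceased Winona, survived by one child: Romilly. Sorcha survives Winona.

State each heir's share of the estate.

Ulric takes one-quarter of ₹84,000 = ₹21,000. The remaining ₹63,000 passes to the descendants.
The descendants' portion (₹63,000) is divided into 2 shares of ₹31,500: Sorcha takes ₹31,500; Tamsin's ₹31,500 share passes to Tamsin's issue.
Tamsin's share (₹31,500) passes entirely to Romilly.

Ulric: ₹21,000; Sorcha: ₹31,500; Romilly: ₹31,500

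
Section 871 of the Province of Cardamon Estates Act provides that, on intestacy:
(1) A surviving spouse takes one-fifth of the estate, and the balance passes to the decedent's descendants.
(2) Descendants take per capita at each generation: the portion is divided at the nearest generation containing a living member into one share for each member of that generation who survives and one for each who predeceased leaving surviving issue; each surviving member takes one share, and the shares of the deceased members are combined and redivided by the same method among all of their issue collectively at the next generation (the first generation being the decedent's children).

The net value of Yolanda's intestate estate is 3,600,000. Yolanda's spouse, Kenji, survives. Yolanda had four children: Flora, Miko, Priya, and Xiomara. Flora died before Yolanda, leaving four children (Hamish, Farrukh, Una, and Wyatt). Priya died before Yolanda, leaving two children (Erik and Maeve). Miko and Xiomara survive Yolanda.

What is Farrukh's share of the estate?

Farrukh receives 240,000.

Kenji takes one-fifth of 3,600,000 = 720,000. The remaining 2,880,000 passes to the descendants.
The descendants' portion (2,880,000) is divided at the children's generation into 4 shares of 720,000. Miko and Xiomara each take 720,000. The 2 shares of the deceased (Flora and Priya) are combined into a pool of 1,440,000.
That pool (1,440,000) is divided at the grandchildren's generation equally among Hamish, Farrukh, Una, Wyatt, Erik, and Maeve: 240,000 each.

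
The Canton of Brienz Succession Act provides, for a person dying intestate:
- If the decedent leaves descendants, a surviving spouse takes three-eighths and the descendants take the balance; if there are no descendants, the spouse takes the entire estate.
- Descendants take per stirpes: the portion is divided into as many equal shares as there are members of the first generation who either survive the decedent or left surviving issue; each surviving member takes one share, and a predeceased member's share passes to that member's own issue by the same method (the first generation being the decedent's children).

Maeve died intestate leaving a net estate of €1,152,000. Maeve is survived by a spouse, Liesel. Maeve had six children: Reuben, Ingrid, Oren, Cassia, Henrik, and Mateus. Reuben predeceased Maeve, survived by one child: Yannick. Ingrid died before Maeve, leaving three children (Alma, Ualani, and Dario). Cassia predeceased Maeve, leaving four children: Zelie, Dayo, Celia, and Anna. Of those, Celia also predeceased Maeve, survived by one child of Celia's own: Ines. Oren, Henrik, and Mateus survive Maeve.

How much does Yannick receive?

Liesel takes three-eighths of €1,152,000 = €432,000. The remaining €720,000 passes to the descendants.
The descendants' portion (€720,000) is divided into 6 shares of €120,000: Oren, Henrik, and Mateus each take €120,000; Reuben's €120,000 share passes to Reuben's issue; Ingrid's €120,000 share passes to Ingrid's issue; Cassia's €120,000 share passes to Cassia's issue.
Reuben's share (€120,000) passes entirely to Yannick.
Ingrid's share (€120,000) is divided into 3 shares of €40,000: Alma, Ualani, and Dario each take €40,000.
Cassia's share (€120,000) is divided into 4 shares of €30,000: Zelie, Dayo, and Anna each take €30,000; Celia's €30,000 share passes to Celia's issue.
Celia's share (€30,000) passes entirely to Ines.

Yannick receives €120,000.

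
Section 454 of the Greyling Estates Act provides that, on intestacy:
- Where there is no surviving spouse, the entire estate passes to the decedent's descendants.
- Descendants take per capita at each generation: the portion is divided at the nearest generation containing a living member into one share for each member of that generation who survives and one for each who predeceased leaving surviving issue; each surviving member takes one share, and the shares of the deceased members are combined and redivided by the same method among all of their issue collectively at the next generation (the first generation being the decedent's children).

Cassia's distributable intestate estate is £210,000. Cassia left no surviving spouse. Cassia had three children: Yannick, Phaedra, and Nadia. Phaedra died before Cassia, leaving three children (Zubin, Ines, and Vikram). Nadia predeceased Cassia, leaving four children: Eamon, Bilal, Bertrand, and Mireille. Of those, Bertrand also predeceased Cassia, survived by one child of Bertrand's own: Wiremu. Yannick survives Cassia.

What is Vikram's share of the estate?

Vikram receives £20,000.

The entire £210,000 passes to the descendants.
That amount (£210,000) is divided at the children's generation into 3 shares of £70,000. Yannick takes £70,000. The 2 shares of the deceased (Phaedra and Nadia) are combined into a pool of £140,000.
That pool (£140,000) is divided at the grandchildren's generation into 7 shares of £20,000. Zubin, Ines, Vikram, Eamon, Bilal, and Mireille each take £20,000. The remaining share for the deceased Bertrand (£20,000) is carried to the next generation.
That pool (£20,000) passes entirely to Wiremu, the sole taker at the great-grandchildren's generation.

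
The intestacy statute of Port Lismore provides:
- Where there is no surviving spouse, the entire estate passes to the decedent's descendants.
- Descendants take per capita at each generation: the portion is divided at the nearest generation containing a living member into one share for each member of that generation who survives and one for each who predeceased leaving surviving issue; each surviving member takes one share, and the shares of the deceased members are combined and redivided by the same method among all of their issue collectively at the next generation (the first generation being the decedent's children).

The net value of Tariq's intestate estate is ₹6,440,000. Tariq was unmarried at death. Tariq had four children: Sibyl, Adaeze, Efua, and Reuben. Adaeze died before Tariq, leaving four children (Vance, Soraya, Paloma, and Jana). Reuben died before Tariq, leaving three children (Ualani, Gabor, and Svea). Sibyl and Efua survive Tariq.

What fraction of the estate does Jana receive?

Jana receives 1/14 of the estate.

The entire ₹6,440,000 passes to the descendants.
That amount (₹6,440,000) is divided at the children's generation into 4 shares of ₹1,610,000. Sibyl and Efua each take ₹1,610,000. The 2 shares of the deceased (Adaeze and Reuben) are combined into a pool of ₹3,220,000.
That pool (₹3,220,000) is divided at the grandchildren's generation equally among Vance, Soraya, Paloma, Jana, Ualani, Gabor, and Svea: ₹460,000 each.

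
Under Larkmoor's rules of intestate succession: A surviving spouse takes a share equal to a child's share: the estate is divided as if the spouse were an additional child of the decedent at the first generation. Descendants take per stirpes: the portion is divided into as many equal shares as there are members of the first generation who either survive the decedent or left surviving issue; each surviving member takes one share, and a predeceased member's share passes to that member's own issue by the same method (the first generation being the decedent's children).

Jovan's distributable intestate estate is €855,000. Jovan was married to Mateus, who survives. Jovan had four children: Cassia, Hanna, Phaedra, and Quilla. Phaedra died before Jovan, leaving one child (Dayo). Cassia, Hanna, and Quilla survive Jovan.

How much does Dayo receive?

The spouse counts as an additional share at the children's level, so there are 5 primary shares of €171,000. Mateus takes one such share (€171,000).
The children's combined portion (€684,000) is divided into 4 shares of €171,000: Cassia, Hanna, and Quilla each take €171,000; Phaedra's €171,000 share passes to Phaedra's issue.
Phaedra's share (€171,000) passes entirely to Dayo.

Dayo receives €171,000.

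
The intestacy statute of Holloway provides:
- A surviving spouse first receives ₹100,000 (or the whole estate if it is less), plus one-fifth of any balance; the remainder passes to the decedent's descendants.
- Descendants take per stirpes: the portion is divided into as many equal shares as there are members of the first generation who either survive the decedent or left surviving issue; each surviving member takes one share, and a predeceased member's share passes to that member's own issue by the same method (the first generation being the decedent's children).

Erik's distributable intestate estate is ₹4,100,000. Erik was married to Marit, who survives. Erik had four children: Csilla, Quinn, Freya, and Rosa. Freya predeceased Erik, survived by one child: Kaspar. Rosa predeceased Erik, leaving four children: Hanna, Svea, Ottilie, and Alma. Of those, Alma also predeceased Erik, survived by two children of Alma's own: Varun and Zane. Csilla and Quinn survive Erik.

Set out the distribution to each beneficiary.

Marit: ₹900,000; Csilla: ₹800,000; Quinn: ₹800,000; Kaspar: ₹800,000; Hanna: ₹200,000; Svea: ₹200,000; Ottilie: ₹200,000; Varun: ₹100,000; Zane: ₹100,000

Marit first takes ₹100,000, leaving a balance of ₹4,000,000. Marit then takes one-fifth of the balance (₹800,000), for a total of ₹900,000. The remaining ₹3,200,000 passes to the descendants.
The descendants' portion (₹3,200,000) is divided into 4 shares of ₹800,000: Csilla and Quinn each take ₹800,000; Freya's ₹800,000 share passes to Freya's issue; Rosa's ₹800,000 share passes to Rosa's issue.
Freya's share (₹800,000) passes entirely to Kaspar.
Rosa's share (₹800,000) is divided into 4 shares of ₹200,000: Hanna, Svea, and Ottilie each take ₹200,000; Alma's ₹200,000 share passes to Alma's issue.
Alma's share (₹200,000) is divided into 2 shares of ₹100,000: Varun and Zane each take ₹100,000.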